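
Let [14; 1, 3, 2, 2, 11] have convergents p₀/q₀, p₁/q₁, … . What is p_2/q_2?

Using pₖ = aₖpₖ₋₁ + pₖ₋₂, qₖ = aₖqₖ₋₁ + qₖ₋₂ (with p₋₁=1, p₋₂=0, q₋₁=0, q₋₂=1):
  k=0: a=14, p=14, q=1
  k=1: a=1, p=15, q=1
  k=2: a=3, p=59, q=4

59/4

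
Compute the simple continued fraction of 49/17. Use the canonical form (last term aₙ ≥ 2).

[2; 1, 7, 2]

49 = 2*17 + 15
17 = 1*15 + 2
15 = 7*2 + 1
2 = 2*1 + 0  (stop)
So 49/17 = [2; 1, 7, 2].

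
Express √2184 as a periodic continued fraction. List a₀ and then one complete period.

a₀ = ⌊√2184⌋ = 46.
With m₀=0, d₀=1 and mₖ₊₁ = dₖaₖ − mₖ, dₖ₊₁ = (n − mₖ₊₁²)/dₖ, aₖ₊₁ = ⌊(a₀+mₖ₊₁)/dₖ₊₁⌋:
  k=1: m=46, d=68, a=1
  k=2: m=22, d=25, a=2
  k=3: m=28, d=56, a=1
  k=4: m=28, d=25, a=2
  k=5: m=22, d=68, a=1
  k=6: m=46, d=1, a=92
d=1 and a=2a₀=92 at k=6, so the next step gives (m, d) = (46, 68) again — its k=1 value — and the period has length 6.

[46; 1, 2, 1, 2, 1, 92]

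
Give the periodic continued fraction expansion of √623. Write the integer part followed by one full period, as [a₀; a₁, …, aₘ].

a₀ = ⌊√623⌋ = 24.

[24; 1, 23, 1, 48]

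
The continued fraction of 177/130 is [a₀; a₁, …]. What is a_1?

177 = 1·130 + 47   →  a_0 = 1
130 = 2·47 + 36   →  a_1 = 2

2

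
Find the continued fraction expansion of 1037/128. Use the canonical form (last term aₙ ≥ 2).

1037 = 8×128 + 13
128 = 9×13 + 11
13 = 1×11 + 2
11 = 5×2 + 1
2 = 2×1 + 0  (stop)
So 1037/128 = [8; 9, 1, 5, 2].

[8; 9, 1, 5, 2]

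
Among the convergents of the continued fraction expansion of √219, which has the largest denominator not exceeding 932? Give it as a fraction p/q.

10951/740

√219 = [14; 1, 3, 1, 28, …] (period length 4).
Convergents:
  p_0/q_0 = 14/1
  p_1/q_1 = 15/1
  p_2/q_2 = 59/4
  p_3/q_3 = 74/5
  p_4/q_4 = 2131/144
  p_5/q_5 = 2205/149
  p_6/q_6 = 8746/591
  p_7/q_7 = 10951/740
  p_8/q_8 = 315374/21311
q_7 = 740 ≤ 932 < 21311 = q_8, so the answer is 10951/740.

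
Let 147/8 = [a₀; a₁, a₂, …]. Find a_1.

147 = 18·8 + 3   →  a_0 = 18
8 = 2·3 + 2   →  a_1 = 2

2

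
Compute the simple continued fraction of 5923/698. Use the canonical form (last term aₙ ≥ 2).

5923 = 8*698 + 339
698 = 2*339 + 20
339 = 16*20 + 19
20 = 1*19 + 1
19 = 19*1 + 0  (stop)
So 5923/698 = [8; 2, 16, 1, 19].

[8; 2, 16, 1, 19]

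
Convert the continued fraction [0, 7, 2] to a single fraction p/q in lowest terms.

2/15

Fold from the inside: start with 2/1.
  7 + 1/2 = 15/2
  0 + 2/15 = 2/15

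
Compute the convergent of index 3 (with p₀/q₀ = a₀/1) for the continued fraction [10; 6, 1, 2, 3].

203/20

Using pₖ = aₖpₖ₋₁ + pₖ₋₂, qₖ = aₖqₖ₋₁ + qₖ₋₂ (with p₋₁=1, p₋₂=0, q₋₁=0, q₋₂=1):
  k=0: a=10, p=10, q=1
  k=1: a=6, p=61, q=6
  k=2: a=1, p=71, q=7
  k=3: a=2, p=203, q=20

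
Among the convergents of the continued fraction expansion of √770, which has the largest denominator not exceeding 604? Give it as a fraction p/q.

√770 = [27; 1, 2, 1, 54, …] (period length 4).
Convergents:
  p_0/q_0 = 27/1
  p_1/q_1 = 28/1
  p_2/q_2 = 83/3
  p_3/q_3 = 111/4
  p_4/q_4 = 6077/219
  p_5/q_5 = 6188/223
  p_6/q_6 = 18453/665
q_5 = 223 ≤ 604 < 665 = q_6, so the answer is 6188/223.

6188/223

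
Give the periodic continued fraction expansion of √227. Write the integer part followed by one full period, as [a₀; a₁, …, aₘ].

a₀ = ⌊√227⌋ = 15.
With m₀=0, d₀=1 and mₖ₊₁ = dₖaₖ − mₖ, dₖ₊₁ = (n − mₖ₊₁²)/dₖ, aₖ₊₁ = ⌊(a₀+mₖ₊₁)/dₖ₊₁⌋:
  k=1: m=15, d=2, a=15
  k=2: m=15, d=1, a=30
d=1 and a=2a₀=30 at k=2, so the next step gives (m, d) = (15, 2) again — its k=1 value — and the period has length 2.

[15; 15, 30]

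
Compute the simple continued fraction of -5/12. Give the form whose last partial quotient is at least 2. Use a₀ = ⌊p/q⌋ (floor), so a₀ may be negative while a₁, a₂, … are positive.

[-1; 1, 1, 2, 2]

-5 = -1·12 + 7
12 = 1·7 + 5
7 = 1·5 + 2
5 = 2·2 + 1
2 = 2·1 + 0  (stop)
So -5/12 = [-1; 1, 1, 2, 2].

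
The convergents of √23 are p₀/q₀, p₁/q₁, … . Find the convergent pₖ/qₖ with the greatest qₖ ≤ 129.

√23 = [4; 1, 3, 1, 8, …] (period length 4).
Convergents:
  p_0/q_0 = 4/1
  p_1/q_1 = 5/1
  p_2/q_2 = 19/4
  p_3/q_3 = 24/5
  p_4/q_4 = 211/44
  p_5/q_5 = 235/49
  p_6/q_6 = 916/191
q_5 = 49 ≤ 129 < 191 = q_6, so the answer is 235/49.

235/49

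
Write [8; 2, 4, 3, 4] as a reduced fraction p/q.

Fold from the inside: start with 4/1.
  3 + 1/4 = 13/4
  4 + 4/13 = 56/13
  2 + 13/56 = 125/56
  8 + 56/125 = 1056/125

1056/125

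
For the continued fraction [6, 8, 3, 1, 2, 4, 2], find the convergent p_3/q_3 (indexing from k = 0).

202/33

Using pₖ = aₖpₖ₋₁ + pₖ₋₂, qₖ = aₖqₖ₋₁ + qₖ₋₂ (with p₋₁=1, p₋₂=0, q₋₁=0, q₋₂=1):
  k=0: a=6, p=6, q=1
  k=1: a=8, p=49, q=8
  k=2: a=3, p=153, q=25
  k=3: a=1, p=202, q=33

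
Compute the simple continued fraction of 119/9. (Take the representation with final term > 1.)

119 = 13*9 + 2
9 = 4*2 + 1
2 = 2*1 + 0  (stop)
So 119/9 = [13; 4, 2].

[13; 4, 2]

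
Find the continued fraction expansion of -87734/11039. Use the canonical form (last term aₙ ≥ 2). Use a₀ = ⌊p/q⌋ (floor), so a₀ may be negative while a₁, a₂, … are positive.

-87734 = -8·11039 + 578
11039 = 19·578 + 57
578 = 10·57 + 8
57 = 7·8 + 1
8 = 8·1 + 0  (stop)
So -87734/11039 = [-8; 19, 10, 7, 8].

[-8; 19, 10, 7, 8]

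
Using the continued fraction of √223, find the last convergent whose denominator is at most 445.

√223 = [14; 1, 13, 1, 28, …] (period length 4).
Convergents:
  p_0/q_0 = 14/1
  p_1/q_1 = 15/1
  p_2/q_2 = 209/14
  p_3/q_3 = 224/15
  p_4/q_4 = 6481/434
  p_5/q_5 = 6705/449
q_4 = 434 ≤ 445 < 449 = q_5, so the answer is 6481/434.

6481/434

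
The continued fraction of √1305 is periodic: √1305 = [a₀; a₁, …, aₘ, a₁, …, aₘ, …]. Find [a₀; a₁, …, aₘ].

[36; 8, 72]

a₀ = ⌊√1305⌋ = 36.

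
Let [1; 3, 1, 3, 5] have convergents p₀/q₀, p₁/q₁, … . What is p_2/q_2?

Using pₖ = aₖpₖ₋₁ + pₖ₋₂, qₖ = aₖqₖ₋₁ + qₖ₋₂ (with p₋₁=1, p₋₂=0, q₋₁=0, q₋₂=1):
  k=0: a=1, p=1, q=1
  k=1: a=3, p=4, q=3
  k=2: a=1, p=5, q=4

5/4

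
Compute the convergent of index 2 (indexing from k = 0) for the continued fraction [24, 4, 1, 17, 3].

121/5

Using pₖ = aₖpₖ₋₁ + pₖ₋₂, qₖ = aₖqₖ₋₁ + qₖ₋₂ (with p₋₁=1, p₋₂=0, q₋₁=0, q₋₂=1):
  k=0: a=24, p=24, q=1
  k=1: a=4, p=97, q=4
  k=2: a=1, p=121, q=5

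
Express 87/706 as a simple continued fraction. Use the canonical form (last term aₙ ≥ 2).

87 = 0·706 + 87
706 = 8·87 + 10
87 = 8·10 + 7
10 = 1·7 + 3
7 = 2·3 + 1
3 = 3·1 + 0  (stop)
So 87/706 = [0; 8, 8, 1, 2, 3].

[0; 8, 8, 1, 2, 3]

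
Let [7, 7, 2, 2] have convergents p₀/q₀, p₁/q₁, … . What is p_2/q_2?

Using pₖ = aₖpₖ₋₁ + pₖ₋₂, qₖ = aₖqₖ₋₁ + qₖ₋₂ (with p₋₁=1, p₋₂=0, q₋₁=0, q₋₂=1):
  k=0: a=7, p=7, q=1
  k=1: a=7, p=50, q=7
  k=2: a=2, p=107, q=15

107/15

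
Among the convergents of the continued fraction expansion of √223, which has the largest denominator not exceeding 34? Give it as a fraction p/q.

224/15

√223 = [14; 1, 13, 1, 28, …] (period length 4).
Convergents:
  p_0/q_0 = 14/1
  p_1/q_1 = 15/1
  p_2/q_2 = 209/14
  p_3/q_3 = 224/15
  p_4/q_4 = 6481/434
q_3 = 15 ≤ 34 < 434 = q_4, so the answer is 224/15.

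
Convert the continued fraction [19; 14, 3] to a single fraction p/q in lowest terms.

820/43

Using pₖ = aₖpₖ₋₁ + pₖ₋₂ and qₖ = aₖqₖ₋₁ + qₖ₋₂:
  k=0: a=19, p=19, q=1
  k=1: a=14, p=267, q=14
  k=2: a=3, p=820, q=43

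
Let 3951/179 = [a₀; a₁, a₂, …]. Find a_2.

1

3951 = 22·179 + 13   →  a_0 = 22
179 = 13·13 + 10   →  a_1 = 13
13 = 1·10 + 3   →  a_2 = 1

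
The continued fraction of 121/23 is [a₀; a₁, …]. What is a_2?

121 = 5·23 + 6   →  a_0 = 5
23 = 3·6 + 5   →  a_1 = 3
6 = 1·5 + 1   →  a_2 = 1

1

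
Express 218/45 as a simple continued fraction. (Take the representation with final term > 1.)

218 = 4·45 + 38
45 = 1·38 + 7
38 = 5·7 + 3
7 = 2·3 + 1
3 = 3·1 + 0  (stop)
So 218/45 = [4; 1, 5, 2, 3].

[4; 1, 5, 2, 3]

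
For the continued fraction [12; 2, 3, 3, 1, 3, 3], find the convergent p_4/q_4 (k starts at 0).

373/30

Using pₖ = aₖpₖ₋₁ + pₖ₋₂, qₖ = aₖqₖ₋₁ + qₖ₋₂ (with p₋₁=1, p₋₂=0, q₋₁=0, q₋₂=1):
  k=0: a=12, p=12, q=1
  k=1: a=2, p=25, q=2
  k=2: a=3, p=87, q=7
  k=3: a=3, p=286, q=23
  k=4: a=1, p=373, q=30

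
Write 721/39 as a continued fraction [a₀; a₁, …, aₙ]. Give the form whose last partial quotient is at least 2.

[18; 2, 19]

721 = 18*39 + 19
39 = 2*19 + 1
19 = 19*1 + 0  (stop)
So 721/39 = [18; 2, 19].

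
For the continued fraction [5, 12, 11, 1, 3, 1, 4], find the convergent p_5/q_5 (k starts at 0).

Using pₖ = aₖpₖ₋₁ + pₖ₋₂, qₖ = aₖqₖ₋₁ + qₖ₋₂ (with p₋₁=1, p₋₂=0, q₋₁=0, q₋₂=1):
  k=0: a=5, p=5, q=1
  k=1: a=12, p=61, q=12
  k=2: a=11, p=676, q=133
  k=3: a=1, p=737, q=145
  k=4: a=3, p=2887, q=568
  k=5: a=1, p=3624, q=713

3624/713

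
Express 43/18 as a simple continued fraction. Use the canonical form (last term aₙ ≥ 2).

[2; 2, 1, 1, 3]

43 = 2×18 + 7
18 = 2×7 + 4
7 = 1×4 + 3
4 = 1×3 + 1
3 = 3×1 + 0  (stop)
So 43/18 = [2; 2, 1, 1, 3].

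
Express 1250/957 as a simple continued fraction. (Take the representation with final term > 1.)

[1; 3, 3, 1, 3, 9, 2]

1250 = 1·957 + 293
957 = 3·293 + 78
293 = 3·78 + 59
78 = 1·59 + 19
59 = 3·19 + 2
19 = 9·2 + 1
2 = 2·1 + 0  (stop)
So 1250/957 = [1; 3, 3, 1, 3, 9, 2].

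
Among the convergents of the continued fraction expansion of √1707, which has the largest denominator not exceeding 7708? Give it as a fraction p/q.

194639/4711

√1707 = [41; 3, 6, 41, 6, 3, 82, …] (period length 6).
Convergents:
  p_0/q_0 = 41/1
  p_1/q_1 = 124/3
  p_2/q_2 = 785/19
  p_3/q_3 = 32309/782
  p_4/q_4 = 194639/4711
  p_5/q_5 = 616226/14915
q_4 = 4711 ≤ 7708 < 14915 = q_5, so the answer is 194639/4711.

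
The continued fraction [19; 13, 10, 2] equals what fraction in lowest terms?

5246/275

Fold from the inside: start with 2/1.
  10 + 1/2 = 21/2
  13 + 2/21 = 275/21
  19 + 21/275 = 5246/275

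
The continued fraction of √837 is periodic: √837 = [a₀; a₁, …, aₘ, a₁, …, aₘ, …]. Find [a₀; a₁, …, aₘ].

a₀ = ⌊√837⌋ = 28.

[28; 1, 13, 2, 13, 1, 56]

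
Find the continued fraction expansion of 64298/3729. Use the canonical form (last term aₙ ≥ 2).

[17; 4, 8, 3, 3, 3, 3]

64298 = 17*3729 + 905
3729 = 4*905 + 109
905 = 8*109 + 33
109 = 3*33 + 10
33 = 3*10 + 3
10 = 3*3 + 1
3 = 3*1 + 0  (stop)
So 64298/3729 = [17; 4, 8, 3, 3, 3, 3].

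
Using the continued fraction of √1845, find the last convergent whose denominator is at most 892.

√1845 = [42; 1, 20, 2, 20, 1, 84, …] (period length 6).
Convergents:
  p_0/q_0 = 42/1
  p_1/q_1 = 43/1
  p_2/q_2 = 902/21
  p_3/q_3 = 1847/43
  p_4/q_4 = 37842/881
  p_5/q_5 = 39689/924
q_4 = 881 ≤ 892 < 924 = q_5, so the answer is 37842/881.

37842/881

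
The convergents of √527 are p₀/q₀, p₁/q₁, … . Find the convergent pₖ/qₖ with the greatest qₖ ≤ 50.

√527 = [22; 1, 21, 1, 44, …] (period length 4).
Convergents:
  p_0/q_0 = 22/1
  p_1/q_1 = 23/1
  p_2/q_2 = 505/22
  p_3/q_3 = 528/23
  p_4/q_4 = 23737/1034
q_3 = 23 ≤ 50 < 1034 = q_4, so the answer is 528/23.

528/23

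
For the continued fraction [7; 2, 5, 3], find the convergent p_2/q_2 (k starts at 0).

Using pₖ = aₖpₖ₋₁ + pₖ₋₂, qₖ = aₖqₖ₋₁ + qₖ₋₂ (with p₋₁=1, p₋₂=0, q₋₁=0, q₋₂=1):
  k=0: a=7, p=7, q=1
  k=1: a=2, p=15, q=2
  k=2: a=5, p=82, q=11

82/11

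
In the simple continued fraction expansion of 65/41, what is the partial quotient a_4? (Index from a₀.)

2

65 = 1·41 + 24   →  a_0 = 1
41 = 1·24 + 17   →  a_1 = 1
24 = 1·17 + 7   →  a_2 = 1
17 = 2·7 + 3   →  a_3 = 2
7 = 2·3 + 1   →  a_4 = 2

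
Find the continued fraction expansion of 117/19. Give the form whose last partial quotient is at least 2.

117 = 6×19 + 3
19 = 6×3 + 1
3 = 3×1 + 0  (stop)
So 117/19 = [6; 6, 3].

[6; 6, 3]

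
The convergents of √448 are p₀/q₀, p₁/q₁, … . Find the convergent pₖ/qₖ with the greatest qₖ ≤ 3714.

32257/1524

√448 = [21; 6, 42, …] (period length 2).
Convergents:
  p_0/q_0 = 21/1
  p_1/q_1 = 127/6
  p_2/q_2 = 5355/253
  p_3/q_3 = 32257/1524
  p_4/q_4 = 1360149/64261
q_3 = 1524 ≤ 3714 < 64261 = q_4, so the answer is 32257/1524.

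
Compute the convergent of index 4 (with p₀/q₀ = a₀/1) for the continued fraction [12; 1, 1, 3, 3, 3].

289/23

Using pₖ = aₖpₖ₋₁ + pₖ₋₂, qₖ = aₖqₖ₋₁ + qₖ₋₂ (with p₋₁=1, p₋₂=0, q₋₁=0, q₋₂=1):
  k=0: a=12, p=12, q=1
  k=1: a=1, p=13, q=1
  k=2: a=1, p=25, q=2
  k=3: a=3, p=88, q=7
  k=4: a=3, p=289, q=23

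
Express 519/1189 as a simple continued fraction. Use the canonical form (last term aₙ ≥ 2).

[0; 2, 3, 2, 3, 2, 9]

519 = 0*1189 + 519
1189 = 2*519 + 151
519 = 3*151 + 66
151 = 2*66 + 19
66 = 3*19 + 9
19 = 2*9 + 1
9 = 9*1 + 0  (stop)
So 519/1189 = [0; 2, 3, 2, 3, 2, 9].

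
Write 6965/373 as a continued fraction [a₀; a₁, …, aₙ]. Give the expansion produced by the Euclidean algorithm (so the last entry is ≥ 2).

6965 = 18*373 + 251
373 = 1*251 + 122
251 = 2*122 + 7
122 = 17*7 + 3
7 = 2*3 + 1
3 = 3*1 + 0  (stop)
So 6965/373 = [18; 1, 2, 17, 2, 3].

[18; 1, 2, 17, 2, 3]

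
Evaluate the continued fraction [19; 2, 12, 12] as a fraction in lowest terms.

5883/302

Fold from the inside: start with 12/1.
  12 + 1/12 = 145/12
  2 + 12/145 = 302/145
  19 + 145/302 = 5883/302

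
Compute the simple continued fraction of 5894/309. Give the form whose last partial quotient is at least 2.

[19; 13, 2, 3, 3]

5894 = 19×309 + 23
309 = 13×23 + 10
23 = 2×10 + 3
10 = 3×3 + 1
3 = 3×1 + 0  (stop)
So 5894/309 = [19; 13, 2, 3, 3].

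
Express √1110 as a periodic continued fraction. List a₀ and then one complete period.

a₀ = ⌊√1110⌋ = 33.
With m₀=0, d₀=1 and mₖ₊₁ = dₖaₖ − mₖ, dₖ₊₁ = (n − mₖ₊₁²)/dₖ, aₖ₊₁ = ⌊(a₀+mₖ₊₁)/dₖ₊₁⌋:
  k=1: m=33, d=21, a=3
  k=2: m=30, d=10, a=6
  k=3: m=30, d=21, a=3
  k=4: m=33, d=1, a=66
d=1 and a=2a₀=66 at k=4, so the next step gives (m, d) = (33, 21) again — its k=1 value — and the period has length 4.

[33; 3, 6, 3, 66]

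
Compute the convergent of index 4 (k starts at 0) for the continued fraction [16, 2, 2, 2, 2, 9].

476/29

Using pₖ = aₖpₖ₋₁ + pₖ₋₂, qₖ = aₖqₖ₋₁ + qₖ₋₂ (with p₋₁=1, p₋₂=0, q₋₁=0, q₋₂=1):
  k=0: a=16, p=16, q=1
  k=1: a=2, p=33, q=2
  k=2: a=2, p=82, q=5
  k=3: a=2, p=197, q=12
  k=4: a=2, p=476, q=29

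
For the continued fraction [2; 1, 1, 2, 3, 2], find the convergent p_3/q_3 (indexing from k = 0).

Using pₖ = aₖpₖ₋₁ + pₖ₋₂, qₖ = aₖqₖ₋₁ + qₖ₋₂ (with p₋₁=1, p₋₂=0, q₋₁=0, q₋₂=1):
  k=0: a=2, p=2, q=1
  k=1: a=1, p=3, q=1
  k=2: a=1, p=5, q=2
  k=3: a=2, p=13, q=5

13/5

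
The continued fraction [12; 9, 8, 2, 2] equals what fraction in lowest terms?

Fold from the inside: start with 2/1.
  2 + 1/2 = 5/2
  8 + 2/5 = 42/5
  9 + 5/42 = 383/42
  12 + 42/383 = 4638/383

4638/383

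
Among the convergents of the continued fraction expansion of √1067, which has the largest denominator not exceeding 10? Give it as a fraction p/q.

√1067 = [32; 1, 1, 1, 64, …] (period length 4).
Convergents:
  p_0/q_0 = 32/1
  p_1/q_1 = 33/1
  p_2/q_2 = 65/2
  p_3/q_3 = 98/3
  p_4/q_4 = 6337/194
q_3 = 3 ≤ 10 < 194 = q_4, so the answer is 98/3.

98/3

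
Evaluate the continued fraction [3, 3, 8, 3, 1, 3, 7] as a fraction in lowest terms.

9337/2812

Fold from the inside: start with 7/1.
  3 + 1/7 = 22/7
  1 + 7/22 = 29/22
  3 + 22/29 = 109/29
  8 + 29/109 = 901/109
  3 + 109/901 = 2812/901
  3 + 901/2812 = 9337/2812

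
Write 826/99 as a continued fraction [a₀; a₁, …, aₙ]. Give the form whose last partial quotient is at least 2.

[8; 2, 1, 10, 3]

826 = 8×99 + 34
99 = 2×34 + 31
34 = 1×31 + 3
31 = 10×3 + 1
3 = 3×1 + 0  (stop)
So 826/99 = [8; 2, 1, 10, 3].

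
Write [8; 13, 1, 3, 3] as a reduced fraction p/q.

1445/179

Fold from the inside: start with 3/1.
  3 + 1/3 = 10/3
  1 + 3/10 = 13/10
  13 + 10/13 = 179/13
  8 + 13/179 = 1445/179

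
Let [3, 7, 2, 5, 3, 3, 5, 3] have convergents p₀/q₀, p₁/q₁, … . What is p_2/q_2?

Using pₖ = aₖpₖ₋₁ + pₖ₋₂, qₖ = aₖqₖ₋₁ + qₖ₋₂ (with p₋₁=1, p₋₂=0, q₋₁=0, q₋₂=1):
  k=0: a=3, p=3, q=1
  k=1: a=7, p=22, q=7
  k=2: a=2, p=47, q=15

47/15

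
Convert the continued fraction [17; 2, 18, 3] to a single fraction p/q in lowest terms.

1976/113

Using pₖ = aₖpₖ₋₁ + pₖ₋₂ and qₖ = aₖqₖ₋₁ + qₖ₋₂:
  k=0: a=17, p=17, q=1
  k=1: a=2, p=35, q=2
  k=2: a=18, p=647, q=37
  k=3: a=3, p=1976, q=113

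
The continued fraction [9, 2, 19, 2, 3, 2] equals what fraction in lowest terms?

6053/638

Using pₖ = aₖpₖ₋₁ + pₖ₋₂ and qₖ = aₖqₖ₋₁ + qₖ₋₂:
  k=0: a=9, p=9, q=1
  k=1: a=2, p=19, q=2
  k=2: a=19, p=370, q=39
  k=3: a=2, p=759, q=80
  k=4: a=3, p=2647, q=279
  k=5: a=2, p=6053, q=638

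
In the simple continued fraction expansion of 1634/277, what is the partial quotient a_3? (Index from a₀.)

1634 = 5·277 + 249   →  a_0 = 5
277 = 1·249 + 28   →  a_1 = 1
249 = 8·28 + 25   →  a_2 = 8
28 = 1·25 + 3   →  a_3 = 1

1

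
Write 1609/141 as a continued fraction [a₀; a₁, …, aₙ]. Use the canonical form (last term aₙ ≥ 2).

[11; 2, 2, 3, 8]

1609 = 11·141 + 58
141 = 2·58 + 25
58 = 2·25 + 8
25 = 3·8 + 1
8 = 8·1 + 0  (stop)
So 1609/141 = [11; 2, 2, 3, 8].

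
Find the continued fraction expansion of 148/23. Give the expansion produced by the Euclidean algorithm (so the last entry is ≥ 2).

[6; 2, 3, 3]

148 = 6*23 + 10
23 = 2*10 + 3
10 = 3*3 + 1
3 = 3*1 + 0  (stop)
So 148/23 = [6; 2, 3, 3].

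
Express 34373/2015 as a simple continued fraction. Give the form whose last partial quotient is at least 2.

34373 = 17*2015 + 118
2015 = 17*118 + 9
118 = 13*9 + 1
9 = 9*1 + 0  (stop)
So 34373/2015 = [17; 17, 13, 9].

[17; 17, 13, 9]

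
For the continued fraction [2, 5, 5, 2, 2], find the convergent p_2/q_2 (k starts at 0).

57/26

Using pₖ = aₖpₖ₋₁ + pₖ₋₂, qₖ = aₖqₖ₋₁ + qₖ₋₂ (with p₋₁=1, p₋₂=0, q₋₁=0, q₋₂=1):
  k=0: a=2, p=2, q=1
  k=1: a=5, p=11, q=5
  k=2: a=5, p=57, q=26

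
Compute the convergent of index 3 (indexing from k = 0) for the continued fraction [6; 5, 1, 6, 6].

253/41

Using pₖ = aₖpₖ₋₁ + pₖ₋₂, qₖ = aₖqₖ₋₁ + qₖ₋₂ (with p₋₁=1, p₋₂=0, q₋₁=0, q₋₂=1):
  k=0: a=6, p=6, q=1
  k=1: a=5, p=31, q=5
  k=2: a=1, p=37, q=6
  k=3: a=6, p=253, q=41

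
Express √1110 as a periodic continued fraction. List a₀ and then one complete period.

a₀ = ⌊√1110⌋ = 33.

[33; 3, 6, 3, 66]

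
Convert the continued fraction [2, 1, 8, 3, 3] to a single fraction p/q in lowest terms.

Using pₖ = aₖpₖ₋₁ + pₖ₋₂ and qₖ = aₖqₖ₋₁ + qₖ₋₂:
  k=0: a=2, p=2, q=1
  k=1: a=1, p=3, q=1
  k=2: a=8, p=26, q=9
  k=3: a=3, p=81, q=28
  k=4: a=3, p=269, q=93

269/93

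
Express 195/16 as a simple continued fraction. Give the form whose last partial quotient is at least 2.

195 = 12·16 + 3
16 = 5·3 + 1
3 = 3·1 + 0  (stop)
So 195/16 = [12; 5, 3].

[12; 5, 3]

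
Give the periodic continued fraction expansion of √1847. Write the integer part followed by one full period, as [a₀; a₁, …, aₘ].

a₀ = ⌊√1847⌋ = 42.
With m₀=0, d₀=1 and mₖ₊₁ = dₖaₖ − mₖ, dₖ₊₁ = (n − mₖ₊₁²)/dₖ, aₖ₊₁ = ⌊(a₀+mₖ₊₁)/dₖ₊₁⌋:
  k=1: m=42, d=83, a=1
  k=2: m=41, d=2, a=41
  k=3: m=41, d=83, a=1
  k=4: m=42, d=1, a=84
d=1 and a=2a₀=84 at k=4, so the next step gives (m, d) = (42, 83) again — its k=1 value — and the period has length 4.

[42; 1, 41, 1, 84]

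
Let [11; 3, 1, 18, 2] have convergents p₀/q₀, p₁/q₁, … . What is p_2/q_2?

45/4

Using pₖ = aₖpₖ₋₁ + pₖ₋₂, qₖ = aₖqₖ₋₁ + qₖ₋₂ (with p₋₁=1, p₋₂=0, q₋₁=0, q₋₂=1):
  k=0: a=11, p=11, q=1
  k=1: a=3, p=34, q=3
  k=2: a=1, p=45, q=4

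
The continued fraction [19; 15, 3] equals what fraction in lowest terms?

Using pₖ = aₖpₖ₋₁ + pₖ₋₂ and qₖ = aₖqₖ₋₁ + qₖ₋₂:
  k=0: a=19, p=19, q=1
  k=1: a=15, p=286, q=15
  k=2: a=3, p=877, q=46

877/46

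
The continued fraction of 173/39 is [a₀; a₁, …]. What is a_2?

173 = 4·39 + 17   →  a_0 = 4
39 = 2·17 + 5   →  a_1 = 2
17 = 3·5 + 2   →  a_2 = 3

3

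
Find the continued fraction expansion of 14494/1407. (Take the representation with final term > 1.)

[10; 3, 3, 7, 9, 2]

14494 = 10*1407 + 424
1407 = 3*424 + 135
424 = 3*135 + 19
135 = 7*19 + 2
19 = 9*2 + 1
2 = 2*1 + 0  (stop)
So 14494/1407 = [10; 3, 3, 7, 9, 2].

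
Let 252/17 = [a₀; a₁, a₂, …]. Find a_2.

4

252 = 14·17 + 14   →  a_0 = 14
17 = 1·14 + 3   →  a_1 = 1
14 = 4·3 + 2   →  a_2 = 4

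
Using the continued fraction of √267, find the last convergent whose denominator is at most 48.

√267 = [16; 2, 1, 15, 1, 2, 32, …] (period length 6).
Convergents:
  p_0/q_0 = 16/1
  p_1/q_1 = 33/2
  p_2/q_2 = 49/3
  p_3/q_3 = 768/47
  p_4/q_4 = 817/50
q_3 = 47 ≤ 48 < 50 = q_4, so the answer is 768/47.

768/47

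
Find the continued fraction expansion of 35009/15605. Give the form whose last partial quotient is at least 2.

[2; 4, 9, 3, 2, 6, 1, 7]

35009 = 2·15605 + 3799
15605 = 4·3799 + 409
3799 = 9·409 + 118
409 = 3·118 + 55
118 = 2·55 + 8
55 = 6·8 + 7
8 = 1·7 + 1
7 = 7·1 + 0  (stop)
So 35009/15605 = [2; 4, 9, 3, 2, 6, 1, 7].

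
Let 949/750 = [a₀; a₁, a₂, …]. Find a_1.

3

949 = 1·750 + 199   →  a_0 = 1
750 = 3·199 + 153   →  a_1 = 3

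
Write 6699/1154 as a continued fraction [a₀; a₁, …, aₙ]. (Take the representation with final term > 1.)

[5; 1, 4, 7, 1, 3, 7]

6699 = 5×1154 + 929
1154 = 1×929 + 225
929 = 4×225 + 29
225 = 7×29 + 22
29 = 1×22 + 7
22 = 3×7 + 1
7 = 7×1 + 0  (stop)
So 6699/1154 = [5; 1, 4, 7, 1, 3, 7].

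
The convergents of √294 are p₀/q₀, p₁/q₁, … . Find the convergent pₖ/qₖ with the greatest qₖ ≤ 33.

120/7

√294 = [17; 6, 1, 4, 1, 6, 34, …] (period length 6).
Convergents:
  p_0/q_0 = 17/1
  p_1/q_1 = 103/6
  p_2/q_2 = 120/7
  p_3/q_3 = 583/34
q_2 = 7 ≤ 33 < 34 = q_3, so the answer is 120/7.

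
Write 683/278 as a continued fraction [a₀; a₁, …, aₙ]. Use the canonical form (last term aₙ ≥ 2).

683 = 2×278 + 127
278 = 2×127 + 24
127 = 5×24 + 7
24 = 3×7 + 3
7 = 2×3 + 1
3 = 3×1 + 0  (stop)
So 683/278 = [2; 2, 5, 3, 2, 3].

[2; 2, 5, 3, 2, 3]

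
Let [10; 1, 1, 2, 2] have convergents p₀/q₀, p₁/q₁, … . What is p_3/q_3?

Using pₖ = aₖpₖ₋₁ + pₖ₋₂, qₖ = aₖqₖ₋₁ + qₖ₋₂ (with p₋₁=1, p₋₂=0, q₋₁=0, q₋₂=1):
  k=0: a=10, p=10, q=1
  k=1: a=1, p=11, q=1
  k=2: a=1, p=21, q=2
  k=3: a=2, p=53, q=5

53/5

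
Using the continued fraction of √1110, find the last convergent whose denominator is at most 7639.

√1110 = [33; 3, 6, 3, 66, …] (period length 4).
Convergents:
  p_0/q_0 = 33/1
  p_1/q_1 = 100/3
  p_2/q_2 = 633/19
  p_3/q_3 = 1999/60
  p_4/q_4 = 132567/3979
  p_5/q_5 = 399700/11997
q_4 = 3979 ≤ 7639 < 11997 = q_5, so the answer is 132567/3979.

132567/3979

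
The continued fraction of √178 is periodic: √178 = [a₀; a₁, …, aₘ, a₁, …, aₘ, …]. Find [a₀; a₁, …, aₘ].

a₀ = ⌊√178⌋ = 13.

[13; 2, 1, 12, 1, 2, 26]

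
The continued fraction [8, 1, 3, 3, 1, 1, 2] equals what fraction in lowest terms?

675/77

Fold from the inside: start with 2/1.
  1 + 1/2 = 3/2
  1 + 2/3 = 5/3
  3 + 3/5 = 18/5
  3 + 5/18 = 59/18
  1 + 18/59 = 77/59
  8 + 59/77 = 675/77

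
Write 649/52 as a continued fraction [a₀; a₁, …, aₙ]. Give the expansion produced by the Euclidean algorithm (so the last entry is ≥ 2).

[12; 2, 12, 2]

649 = 12×52 + 25
52 = 2×25 + 2
25 = 12×2 + 1
2 = 2×1 + 0  (stop)
So 649/52 = [12; 2, 12, 2].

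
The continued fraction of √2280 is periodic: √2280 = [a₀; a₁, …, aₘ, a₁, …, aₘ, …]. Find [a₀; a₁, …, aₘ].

[47; 1, 2, 1, 94]

a₀ = ⌊√2280⌋ = 47.
With m₀=0, d₀=1 and mₖ₊₁ = dₖaₖ − mₖ, dₖ₊₁ = (n − mₖ₊₁²)/dₖ, aₖ₊₁ = ⌊(a₀+mₖ₊₁)/dₖ₊₁⌋:
  k=1: m=47, d=71, a=1
  k=2: m=24, d=24, a=2
  k=3: m=24, d=71, a=1
  k=4: m=47, d=1, a=94
d=1 and a=2a₀=94 at k=4, so the next step gives (m, d) = (47, 71) again — its k=1 value — and the period has length 4.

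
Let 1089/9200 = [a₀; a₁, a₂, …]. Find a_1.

1089 = 0·9200 + 1089   →  a_0 = 0
9200 = 8·1089 + 488   →  a_1 = 8

8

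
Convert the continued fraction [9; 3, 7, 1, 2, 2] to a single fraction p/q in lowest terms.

Fold from the inside: start with 2/1.
  2 + 1/2 = 5/2
  1 + 2/5 = 7/5
  7 + 5/7 = 54/7
  3 + 7/54 = 169/54
  9 + 54/169 = 1575/169

1575/169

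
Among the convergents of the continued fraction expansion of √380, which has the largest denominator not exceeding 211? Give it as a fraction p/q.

3041/156

√380 = [19; 2, 38, …] (period length 2).
Convergents:
  p_0/q_0 = 19/1
  p_1/q_1 = 39/2
  p_2/q_2 = 1501/77
  p_3/q_3 = 3041/156
  p_4/q_4 = 117059/6005
q_3 = 156 ≤ 211 < 6005 = q_4, so the answer is 3041/156.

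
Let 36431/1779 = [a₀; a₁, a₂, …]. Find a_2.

11

36431 = 20·1779 + 851   →  a_0 = 20
1779 = 2·851 + 77   →  a_1 = 2
851 = 11·77 + 4   →  a_2 = 11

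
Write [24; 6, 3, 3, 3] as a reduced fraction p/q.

Using pₖ = aₖpₖ₋₁ + pₖ₋₂ and qₖ = aₖqₖ₋₁ + qₖ₋₂:
  k=0: a=24, p=24, q=1
  k=1: a=6, p=145, q=6
  k=2: a=3, p=459, q=19
  k=3: a=3, p=1522, q=63
  k=4: a=3, p=5025, q=208

5025/208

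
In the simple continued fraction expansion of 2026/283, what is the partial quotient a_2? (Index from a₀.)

2026 = 7·283 + 45   →  a_0 = 7
283 = 6·45 + 13   →  a_1 = 6
45 = 3·13 + 6   →  a_2 = 3

3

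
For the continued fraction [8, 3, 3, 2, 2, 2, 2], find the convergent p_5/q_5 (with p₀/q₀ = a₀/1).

Using pₖ = aₖpₖ₋₁ + pₖ₋₂, qₖ = aₖqₖ₋₁ + qₖ₋₂ (with p₋₁=1, p₋₂=0, q₋₁=0, q₋₂=1):
  k=0: a=8, p=8, q=1
  k=1: a=3, p=25, q=3
  k=2: a=3, p=83, q=10
  k=3: a=2, p=191, q=23
  k=4: a=2, p=465, q=56
  k=5: a=2, p=1121, q=135

1121/135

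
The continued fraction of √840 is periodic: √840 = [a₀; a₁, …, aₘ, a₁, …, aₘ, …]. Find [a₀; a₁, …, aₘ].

a₀ = ⌊√840⌋ = 28.
With m₀=0, d₀=1 and mₖ₊₁ = dₖaₖ − mₖ, dₖ₊₁ = (n − mₖ₊₁²)/dₖ, aₖ₊₁ = ⌊(a₀+mₖ₊₁)/dₖ₊₁⌋:
  k=1: m=28, d=56, a=1
  k=2: m=28, d=1, a=56
d=1 and a=2a₀=56 at k=2, so the next step gives (m, d) = (28, 56) again — its k=1 value — and the period has length 2.

[28; 1, 56]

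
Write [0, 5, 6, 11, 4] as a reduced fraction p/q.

274/1415

Fold from the inside: start with 4/1.
  11 + 1/4 = 45/4
  6 + 4/45 = 274/45
  5 + 45/274 = 1415/274
  0 + 274/1415 = 274/1415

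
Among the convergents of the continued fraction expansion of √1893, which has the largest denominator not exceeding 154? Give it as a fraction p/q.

5047/116

√1893 = [43; 1, 1, 28, 1, 1, 86, …] (period length 6).
Convergents:
  p_0/q_0 = 43/1
  p_1/q_1 = 44/1
  p_2/q_2 = 87/2
  p_3/q_3 = 2480/57
  p_4/q_4 = 2567/59
  p_5/q_5 = 5047/116
  p_6/q_6 = 436609/10035
q_5 = 116 ≤ 154 < 10035 = q_6, so the answer is 5047/116.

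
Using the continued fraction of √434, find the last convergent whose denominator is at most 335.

5229/251

√434 = [20; 1, 4, 1, 40, …] (period length 4).
Convergents:
  p_0/q_0 = 20/1
  p_1/q_1 = 21/1
  p_2/q_2 = 104/5
  p_3/q_3 = 125/6
  p_4/q_4 = 5104/245
  p_5/q_5 = 5229/251
  p_6/q_6 = 26020/1249
q_5 = 251 ≤ 335 < 1249 = q_6, so the answer is 5229/251.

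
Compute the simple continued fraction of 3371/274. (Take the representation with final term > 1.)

3371 = 12*274 + 83
274 = 3*83 + 25
83 = 3*25 + 8
25 = 3*8 + 1
8 = 8*1 + 0  (stop)
So 3371/274 = [12; 3, 3, 3, 8].

[12; 3, 3, 3, 8]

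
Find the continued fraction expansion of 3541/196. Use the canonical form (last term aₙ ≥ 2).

[18; 15, 13]

3541 = 18·196 + 13
196 = 15·13 + 1
13 = 13·1 + 0  (stop)
So 3541/196 = [18; 15, 13].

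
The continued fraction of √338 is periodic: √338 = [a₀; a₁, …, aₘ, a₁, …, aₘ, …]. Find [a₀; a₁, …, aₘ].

a₀ = ⌊√338⌋ = 18.
With m₀=0, d₀=1 and mₖ₊₁ = dₖaₖ − mₖ, dₖ₊₁ = (n − mₖ₊₁²)/dₖ, aₖ₊₁ = ⌊(a₀+mₖ₊₁)/dₖ₊₁⌋:
  k=1: m=18, d=14, a=2
  k=2: m=10, d=17, a=1
  k=3: m=7, d=17, a=1
  k=4: m=10, d=14, a=2
  k=5: m=18, d=1, a=36
d=1 and a=2a₀=36 at k=5, so the next step gives (m, d) = (18, 14) again — its k=1 value — and the period has length 5.

[18; 2, 1, 1, 2, 36]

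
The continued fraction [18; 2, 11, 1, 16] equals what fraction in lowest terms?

7817/423

Fold from the inside: start with 16/1.
  1 + 1/16 = 17/16
  11 + 16/17 = 203/17
  2 + 17/203 = 423/203
  18 + 203/423 = 7817/423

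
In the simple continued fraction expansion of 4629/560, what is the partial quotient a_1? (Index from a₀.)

4629 = 8·560 + 149   →  a_0 = 8
560 = 3·149 + 113   →  a_1 = 3

3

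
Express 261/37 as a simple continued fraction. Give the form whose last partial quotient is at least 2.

261 = 7·37 + 2
37 = 18·2 + 1
2 = 2·1 + 0  (stop)
So 261/37 = [7; 18, 2].

[7; 18, 2]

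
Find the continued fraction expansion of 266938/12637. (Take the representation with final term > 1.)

266938 = 21*12637 + 1561
12637 = 8*1561 + 149
1561 = 10*149 + 71
149 = 2*71 + 7
71 = 10*7 + 1
7 = 7*1 + 0  (stop)
So 266938/12637 = [21; 8, 10, 2, 10, 7].

[21; 8, 10, 2, 10, 7]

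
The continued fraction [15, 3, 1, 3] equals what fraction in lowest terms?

Fold from the inside: start with 3/1.
  1 + 1/3 = 4/3
  3 + 3/4 = 15/4
  15 + 4/15 = 229/15

229/15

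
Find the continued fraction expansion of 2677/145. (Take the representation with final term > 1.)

2677 = 18×145 + 67
145 = 2×67 + 11
67 = 6×11 + 1
11 = 11×1 + 0  (stop)
So 2677/145 = [18; 2, 6, 11].

[18; 2, 6, 11]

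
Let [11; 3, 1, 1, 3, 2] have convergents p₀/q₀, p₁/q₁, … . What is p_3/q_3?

79/7

Using pₖ = aₖpₖ₋₁ + pₖ₋₂, qₖ = aₖqₖ₋₁ + qₖ₋₂ (with p₋₁=1, p₋₂=0, q₋₁=0, q₋₂=1):
  k=0: a=11, p=11, q=1
  k=1: a=3, p=34, q=3
  k=2: a=1, p=45, q=4
  k=3: a=1, p=79, q=7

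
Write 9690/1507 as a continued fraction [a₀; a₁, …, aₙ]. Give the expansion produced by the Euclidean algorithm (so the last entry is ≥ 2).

[6; 2, 3, 14, 15]

9690 = 6*1507 + 648
1507 = 2*648 + 211
648 = 3*211 + 15
211 = 14*15 + 1
15 = 15*1 + 0  (stop)
So 9690/1507 = [6; 2, 3, 14, 15].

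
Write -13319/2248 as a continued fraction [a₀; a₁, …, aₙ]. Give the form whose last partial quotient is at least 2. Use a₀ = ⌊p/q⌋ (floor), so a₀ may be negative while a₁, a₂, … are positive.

[-6; 13, 3, 3, 5, 3]

-13319 = -6·2248 + 169
2248 = 13·169 + 51
169 = 3·51 + 16
51 = 3·16 + 3
16 = 5·3 + 1
3 = 3·1 + 0  (stop)
So -13319/2248 = [-6; 13, 3, 3, 5, 3].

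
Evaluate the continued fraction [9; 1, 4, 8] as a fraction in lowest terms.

402/41

Fold from the inside: start with 8/1.
  4 + 1/8 = 33/8
  1 + 8/33 = 41/33
  9 + 33/41 = 402/41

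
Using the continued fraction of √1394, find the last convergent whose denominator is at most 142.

4219/113

√1394 = [37; 2, 1, 36, 1, 2, 74, …] (period length 6).
Convergents:
  p_0/q_0 = 37/1
  p_1/q_1 = 75/2
  p_2/q_2 = 112/3
  p_3/q_3 = 4107/110
  p_4/q_4 = 4219/113
  p_5/q_5 = 12545/336
q_4 = 113 ≤ 142 < 336 = q_5, so the answer is 4219/113.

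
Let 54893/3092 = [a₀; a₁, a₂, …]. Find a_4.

13

54893 = 17·3092 + 2329   →  a_0 = 17
3092 = 1·2329 + 763   →  a_1 = 1
2329 = 3·763 + 40   →  a_2 = 3
763 = 19·40 + 3   →  a_3 = 19
40 = 13·3 + 1   →  a_4 = 13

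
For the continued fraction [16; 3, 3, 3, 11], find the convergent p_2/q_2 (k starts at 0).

163/10

Using pₖ = aₖpₖ₋₁ + pₖ₋₂, qₖ = aₖqₖ₋₁ + qₖ₋₂ (with p₋₁=1, p₋₂=0, q₋₁=0, q₋₂=1):
  k=0: a=16, p=16, q=1
  k=1: a=3, p=49, q=3
  k=2: a=3, p=163, q=10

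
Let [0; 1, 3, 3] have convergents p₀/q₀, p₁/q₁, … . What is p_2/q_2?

Using pₖ = aₖpₖ₋₁ + pₖ₋₂, qₖ = aₖqₖ₋₁ + qₖ₋₂ (with p₋₁=1, p₋₂=0, q₋₁=0, q₋₂=1):
  k=0: a=0, p=0, q=1
  k=1: a=1, p=1, q=1
  k=2: a=3, p=3, q=4

3/4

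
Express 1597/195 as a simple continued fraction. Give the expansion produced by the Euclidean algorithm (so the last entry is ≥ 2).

[8; 5, 3, 1, 2, 3]

1597 = 8·195 + 37
195 = 5·37 + 10
37 = 3·10 + 7
10 = 1·7 + 3
7 = 2·3 + 1
3 = 3·1 + 0  (stop)
So 1597/195 = [8; 5, 3, 1, 2, 3].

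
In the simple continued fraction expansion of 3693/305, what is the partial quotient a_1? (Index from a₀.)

9

3693 = 12·305 + 33   →  a_0 = 12
305 = 9·33 + 8   →  a_1 = 9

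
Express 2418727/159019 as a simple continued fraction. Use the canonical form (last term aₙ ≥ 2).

2418727 = 15*159019 + 33442
159019 = 4*33442 + 25251
33442 = 1*25251 + 8191
25251 = 3*8191 + 678
8191 = 12*678 + 55
678 = 12*55 + 18
55 = 3*18 + 1
18 = 18*1 + 0  (stop)
So 2418727/159019 = [15; 4, 1, 3, 12, 12, 3, 18].

[15; 4, 1, 3, 12, 12, 3, 18]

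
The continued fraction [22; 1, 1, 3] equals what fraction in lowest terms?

158/7

Fold from the inside: start with 3/1.
  1 + 1/3 = 4/3
  1 + 3/4 = 7/4
  22 + 4/7 = 158/7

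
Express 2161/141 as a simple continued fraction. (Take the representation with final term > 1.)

2161 = 15*141 + 46
141 = 3*46 + 3
46 = 15*3 + 1
3 = 3*1 + 0  (stop)
So 2161/141 = [15; 3, 15, 3].

[15; 3, 15, 3]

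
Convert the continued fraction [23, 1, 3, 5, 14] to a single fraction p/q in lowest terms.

Fold from the inside: start with 14/1.
  5 + 1/14 = 71/14
  3 + 14/71 = 227/71
  1 + 71/227 = 298/227
  23 + 227/298 = 7081/298

7081/298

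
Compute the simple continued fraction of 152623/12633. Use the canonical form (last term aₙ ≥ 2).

[12; 12, 3, 3, 11, 9]

152623 = 12*12633 + 1027
12633 = 12*1027 + 309
1027 = 3*309 + 100
309 = 3*100 + 9
100 = 11*9 + 1
9 = 9*1 + 0  (stop)
So 152623/12633 = [12; 12, 3, 3, 11, 9].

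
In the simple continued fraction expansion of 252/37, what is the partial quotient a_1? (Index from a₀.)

252 = 6·37 + 30   →  a_0 = 6
37 = 1·30 + 7   →  a_1 = 1

1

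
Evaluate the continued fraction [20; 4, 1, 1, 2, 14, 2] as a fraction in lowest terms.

13849/685

Fold from the inside: start with 2/1.
  14 + 1/2 = 29/2
  2 + 2/29 = 60/29
  1 + 29/60 = 89/60
  1 + 60/89 = 149/89
  4 + 89/149 = 685/149
  20 + 149/685 = 13849/685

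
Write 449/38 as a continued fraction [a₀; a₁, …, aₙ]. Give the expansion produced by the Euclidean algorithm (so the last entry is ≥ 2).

449 = 11·38 + 31
38 = 1·31 + 7
31 = 4·7 + 3
7 = 2·3 + 1
3 = 3·1 + 0  (stop)
So 449/38 = [11; 1, 4, 2, 3].

[11; 1, 4, 2, 3]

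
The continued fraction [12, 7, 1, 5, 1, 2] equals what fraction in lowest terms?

Using pₖ = aₖpₖ₋₁ + pₖ₋₂ and qₖ = aₖqₖ₋₁ + qₖ₋₂:
  k=0: a=12, p=12, q=1
  k=1: a=7, p=85, q=7
  k=2: a=1, p=97, q=8
  k=3: a=5, p=570, q=47
  k=4: a=1, p=667, q=55
  k=5: a=2, p=1904, q=157

1904/157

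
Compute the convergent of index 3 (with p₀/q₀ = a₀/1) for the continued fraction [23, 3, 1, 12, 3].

1186/51

Using pₖ = aₖpₖ₋₁ + pₖ₋₂, qₖ = aₖqₖ₋₁ + qₖ₋₂ (with p₋₁=1, p₋₂=0, q₋₁=0, q₋₂=1):
  k=0: a=23, p=23, q=1
  k=1: a=3, p=70, q=3
  k=2: a=1, p=93, q=4
  k=3: a=12, p=1186, q=51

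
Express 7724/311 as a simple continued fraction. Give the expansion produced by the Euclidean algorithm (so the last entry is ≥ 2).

[24; 1, 5, 10, 5]

7724 = 24*311 + 260
311 = 1*260 + 51
260 = 5*51 + 5
51 = 10*5 + 1
5 = 5*1 + 0  (stop)
So 7724/311 = [24; 1, 5, 10, 5].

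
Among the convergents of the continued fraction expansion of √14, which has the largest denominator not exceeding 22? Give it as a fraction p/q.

15/4

√14 = [3; 1, 2, 1, 6, …] (period length 4).
Convergents:
  p_0/q_0 = 3/1
  p_1/q_1 = 4/1
  p_2/q_2 = 11/3
  p_3/q_3 = 15/4
  p_4/q_4 = 101/27
q_3 = 4 ≤ 22 < 27 = q_4, so the answer is 15/4.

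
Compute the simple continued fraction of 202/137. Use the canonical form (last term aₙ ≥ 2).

202 = 1*137 + 65
137 = 2*65 + 7
65 = 9*7 + 2
7 = 3*2 + 1
2 = 2*1 + 0  (stop)
So 202/137 = [1; 2, 9, 3, 2].

[1; 2, 9, 3, 2]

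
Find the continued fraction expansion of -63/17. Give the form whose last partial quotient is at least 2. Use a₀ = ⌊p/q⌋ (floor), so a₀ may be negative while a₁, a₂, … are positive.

-63 = -4*17 + 5
17 = 3*5 + 2
5 = 2*2 + 1
2 = 2*1 + 0  (stop)
So -63/17 = [-4; 3, 2, 2].

[-4; 3, 2, 2]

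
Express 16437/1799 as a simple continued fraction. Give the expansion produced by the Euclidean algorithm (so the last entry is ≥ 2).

16437 = 9*1799 + 246
1799 = 7*246 + 77
246 = 3*77 + 15
77 = 5*15 + 2
15 = 7*2 + 1
2 = 2*1 + 0  (stop)
So 16437/1799 = [9; 7, 3, 5, 7, 2].

[9; 7, 3, 5, 7, 2]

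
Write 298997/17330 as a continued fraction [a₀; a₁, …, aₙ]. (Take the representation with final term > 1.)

298997 = 17·17330 + 4387
17330 = 3·4387 + 4169
4387 = 1·4169 + 218
4169 = 19·218 + 27
218 = 8·27 + 2
27 = 13·2 + 1
2 = 2·1 + 0  (stop)
So 298997/17330 = [17; 3, 1, 19, 8, 13, 2].

[17; 3, 1, 19, 8, 13, 2]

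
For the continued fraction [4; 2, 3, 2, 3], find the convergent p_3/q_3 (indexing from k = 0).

71/16

Using pₖ = aₖpₖ₋₁ + pₖ₋₂, qₖ = aₖqₖ₋₁ + qₖ₋₂ (with p₋₁=1, p₋₂=0, q₋₁=0, q₋₂=1):
  k=0: a=4, p=4, q=1
  k=1: a=2, p=9, q=2
  k=2: a=3, p=31, q=7
  k=3: a=2, p=71, q=16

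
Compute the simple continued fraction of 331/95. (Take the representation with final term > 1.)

[3; 2, 15, 3]

331 = 3*95 + 46
95 = 2*46 + 3
46 = 15*3 + 1
3 = 3*1 + 0  (stop)
So 331/95 = [3; 2, 15, 3].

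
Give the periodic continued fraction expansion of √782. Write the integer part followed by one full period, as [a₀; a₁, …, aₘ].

[27; 1, 26, 1, 54]

a₀ = ⌊√782⌋ = 27.
With m₀=0, d₀=1 and mₖ₊₁ = dₖaₖ − mₖ, dₖ₊₁ = (n − mₖ₊₁²)/dₖ, aₖ₊₁ = ⌊(a₀+mₖ₊₁)/dₖ₊₁⌋:
  k=1: m=27, d=53, a=1
  k=2: m=26, d=2, a=26
  k=3: m=26, d=53, a=1
  k=4: m=27, d=1, a=54
d=1 and a=2a₀=54 at k=4, so the next step gives (m, d) = (27, 53) again — its k=1 value — and the period has length 4.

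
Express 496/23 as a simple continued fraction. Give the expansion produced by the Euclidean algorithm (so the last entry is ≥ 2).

496 = 21*23 + 13
23 = 1*13 + 10
13 = 1*10 + 3
10 = 3*3 + 1
3 = 3*1 + 0  (stop)
So 496/23 = [21; 1, 1, 3, 3].

[21; 1, 1, 3, 3]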